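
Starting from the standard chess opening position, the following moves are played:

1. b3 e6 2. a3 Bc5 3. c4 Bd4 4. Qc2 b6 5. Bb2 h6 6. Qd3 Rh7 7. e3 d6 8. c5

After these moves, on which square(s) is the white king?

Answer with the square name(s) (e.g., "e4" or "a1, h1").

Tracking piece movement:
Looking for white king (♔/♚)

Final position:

  a b c d e f g h
  ─────────────────
8│♜ ♞ ♝ ♛ ♚ · ♞ ·│8
7│♟ · ♟ · · ♟ ♟ ♜│7
6│· ♟ · ♟ ♟ · · ♟│6
5│· · ♙ · · · · ·│5
4│· · · ♝ · · · ·│4
3│♙ ♙ · ♕ ♙ · · ·│3
2│· ♗ · ♙ · ♙ ♙ ♙│2
1│♖ ♘ · · ♔ ♗ ♘ ♖│1
  ─────────────────
  a b c d e f g h


e1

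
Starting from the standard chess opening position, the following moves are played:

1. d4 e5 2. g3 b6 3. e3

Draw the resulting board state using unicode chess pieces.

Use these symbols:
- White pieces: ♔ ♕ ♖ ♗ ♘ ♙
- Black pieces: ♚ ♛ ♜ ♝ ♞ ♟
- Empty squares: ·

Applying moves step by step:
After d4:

♜ ♞ ♝ ♛ ♚ ♝ ♞ ♜
♟ ♟ ♟ ♟ ♟ ♟ ♟ ♟
· · · · · · · ·
· · · · · · · ·
· · · ♙ · · · ·
· · · · · · · ·
♙ ♙ ♙ · ♙ ♙ ♙ ♙
♖ ♘ ♗ ♕ ♔ ♗ ♘ ♖


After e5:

♜ ♞ ♝ ♛ ♚ ♝ ♞ ♜
♟ ♟ ♟ ♟ · ♟ ♟ ♟
· · · · · · · ·
· · · · ♟ · · ·
· · · ♙ · · · ·
· · · · · · · ·
♙ ♙ ♙ · ♙ ♙ ♙ ♙
♖ ♘ ♗ ♕ ♔ ♗ ♘ ♖


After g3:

♜ ♞ ♝ ♛ ♚ ♝ ♞ ♜
♟ ♟ ♟ ♟ · ♟ ♟ ♟
· · · · · · · ·
· · · · ♟ · · ·
· · · ♙ · · · ·
· · · · · · ♙ ·
♙ ♙ ♙ · ♙ ♙ · ♙
♖ ♘ ♗ ♕ ♔ ♗ ♘ ♖


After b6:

♜ ♞ ♝ ♛ ♚ ♝ ♞ ♜
♟ · ♟ ♟ · ♟ ♟ ♟
· ♟ · · · · · ·
· · · · ♟ · · ·
· · · ♙ · · · ·
· · · · · · ♙ ·
♙ ♙ ♙ · ♙ ♙ · ♙
♖ ♘ ♗ ♕ ♔ ♗ ♘ ♖


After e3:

♜ ♞ ♝ ♛ ♚ ♝ ♞ ♜
♟ · ♟ ♟ · ♟ ♟ ♟
· ♟ · · · · · ·
· · · · ♟ · · ·
· · · ♙ · · · ·
· · · · ♙ · ♙ ·
♙ ♙ ♙ · · ♙ · ♙
♖ ♘ ♗ ♕ ♔ ♗ ♘ ♖



  a b c d e f g h
  ─────────────────
8│♜ ♞ ♝ ♛ ♚ ♝ ♞ ♜│8
7│♟ · ♟ ♟ · ♟ ♟ ♟│7
6│· ♟ · · · · · ·│6
5│· · · · ♟ · · ·│5
4│· · · ♙ · · · ·│4
3│· · · · ♙ · ♙ ·│3
2│♙ ♙ ♙ · · ♙ · ♙│2
1│♖ ♘ ♗ ♕ ♔ ♗ ♘ ♖│1
  ─────────────────
  a b c d e f g h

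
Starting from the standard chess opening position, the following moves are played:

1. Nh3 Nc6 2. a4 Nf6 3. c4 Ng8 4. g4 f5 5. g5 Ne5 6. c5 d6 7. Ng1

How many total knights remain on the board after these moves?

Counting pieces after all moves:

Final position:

  a b c d e f g h
  ─────────────────
8│♜ · ♝ ♛ ♚ ♝ ♞ ♜│8
7│♟ ♟ ♟ · ♟ · ♟ ♟│7
6│· · · ♟ · · · ·│6
5│· · ♙ · ♞ ♟ ♙ ·│5
4│♙ · · · · · · ·│4
3│· · · · · · · ·│3
2│· ♙ · ♙ ♙ ♙ · ♙│2
1│♖ ♘ ♗ ♕ ♔ ♗ ♘ ♖│1
  ─────────────────
  a b c d e f g h


4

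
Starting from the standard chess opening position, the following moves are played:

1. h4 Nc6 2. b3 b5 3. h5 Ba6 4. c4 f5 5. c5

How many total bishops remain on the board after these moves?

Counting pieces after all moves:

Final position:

  a b c d e f g h
  ─────────────────
8│♜ · · ♛ ♚ ♝ ♞ ♜│8
7│♟ · ♟ ♟ ♟ · ♟ ♟│7
6│♝ · ♞ · · · · ·│6
5│· ♟ ♙ · · ♟ · ♙│5
4│· · · · · · · ·│4
3│· ♙ · · · · · ·│3
2│♙ · · ♙ ♙ ♙ ♙ ·│2
1│♖ ♘ ♗ ♕ ♔ ♗ ♘ ♖│1
  ─────────────────
  a b c d e f g h


4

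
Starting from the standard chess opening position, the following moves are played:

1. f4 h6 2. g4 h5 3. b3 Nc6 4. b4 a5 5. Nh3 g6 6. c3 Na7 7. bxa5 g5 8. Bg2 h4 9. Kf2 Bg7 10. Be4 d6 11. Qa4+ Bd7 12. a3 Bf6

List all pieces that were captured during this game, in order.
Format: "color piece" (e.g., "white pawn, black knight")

Tracking captures:
  bxa5: captured black pawn

black pawn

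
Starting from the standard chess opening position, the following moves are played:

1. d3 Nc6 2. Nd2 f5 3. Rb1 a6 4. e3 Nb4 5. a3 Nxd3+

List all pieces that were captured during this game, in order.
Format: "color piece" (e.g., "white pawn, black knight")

Tracking captures:
  Nxd3+: captured white pawn

white pawn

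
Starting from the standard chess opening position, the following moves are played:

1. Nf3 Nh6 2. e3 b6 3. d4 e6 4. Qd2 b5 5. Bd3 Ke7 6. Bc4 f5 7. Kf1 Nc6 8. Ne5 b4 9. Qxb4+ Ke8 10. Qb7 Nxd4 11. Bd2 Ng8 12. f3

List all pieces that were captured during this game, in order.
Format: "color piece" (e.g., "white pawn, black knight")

Tracking captures:
  Qxb4+: captured black pawn
  Nxd4: captured white pawn

black pawn, white pawn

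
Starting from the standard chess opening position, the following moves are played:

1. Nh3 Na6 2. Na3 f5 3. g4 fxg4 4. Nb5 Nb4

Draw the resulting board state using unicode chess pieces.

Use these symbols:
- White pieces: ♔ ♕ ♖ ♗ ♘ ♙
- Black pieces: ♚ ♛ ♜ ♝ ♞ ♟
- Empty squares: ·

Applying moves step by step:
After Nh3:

♜ ♞ ♝ ♛ ♚ ♝ ♞ ♜
♟ ♟ ♟ ♟ ♟ ♟ ♟ ♟
· · · · · · · ·
· · · · · · · ·
· · · · · · · ·
· · · · · · · ♘
♙ ♙ ♙ ♙ ♙ ♙ ♙ ♙
♖ ♘ ♗ ♕ ♔ ♗ · ♖


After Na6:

♜ · ♝ ♛ ♚ ♝ ♞ ♜
♟ ♟ ♟ ♟ ♟ ♟ ♟ ♟
♞ · · · · · · ·
· · · · · · · ·
· · · · · · · ·
· · · · · · · ♘
♙ ♙ ♙ ♙ ♙ ♙ ♙ ♙
♖ ♘ ♗ ♕ ♔ ♗ · ♖


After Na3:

♜ · ♝ ♛ ♚ ♝ ♞ ♜
♟ ♟ ♟ ♟ ♟ ♟ ♟ ♟
♞ · · · · · · ·
· · · · · · · ·
· · · · · · · ·
♘ · · · · · · ♘
♙ ♙ ♙ ♙ ♙ ♙ ♙ ♙
♖ · ♗ ♕ ♔ ♗ · ♖


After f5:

♜ · ♝ ♛ ♚ ♝ ♞ ♜
♟ ♟ ♟ ♟ ♟ · ♟ ♟
♞ · · · · · · ·
· · · · · ♟ · ·
· · · · · · · ·
♘ · · · · · · ♘
♙ ♙ ♙ ♙ ♙ ♙ ♙ ♙
♖ · ♗ ♕ ♔ ♗ · ♖


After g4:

♜ · ♝ ♛ ♚ ♝ ♞ ♜
♟ ♟ ♟ ♟ ♟ · ♟ ♟
♞ · · · · · · ·
· · · · · ♟ · ·
· · · · · · ♙ ·
♘ · · · · · · ♘
♙ ♙ ♙ ♙ ♙ ♙ · ♙
♖ · ♗ ♕ ♔ ♗ · ♖


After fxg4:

♜ · ♝ ♛ ♚ ♝ ♞ ♜
♟ ♟ ♟ ♟ ♟ · ♟ ♟
♞ · · · · · · ·
· · · · · · · ·
· · · · · · ♟ ·
♘ · · · · · · ♘
♙ ♙ ♙ ♙ ♙ ♙ · ♙
♖ · ♗ ♕ ♔ ♗ · ♖


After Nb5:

♜ · ♝ ♛ ♚ ♝ ♞ ♜
♟ ♟ ♟ ♟ ♟ · ♟ ♟
♞ · · · · · · ·
· ♘ · · · · · ·
· · · · · · ♟ ·
· · · · · · · ♘
♙ ♙ ♙ ♙ ♙ ♙ · ♙
♖ · ♗ ♕ ♔ ♗ · ♖


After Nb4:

♜ · ♝ ♛ ♚ ♝ ♞ ♜
♟ ♟ ♟ ♟ ♟ · ♟ ♟
· · · · · · · ·
· ♘ · · · · · ·
· ♞ · · · · ♟ ·
· · · · · · · ♘
♙ ♙ ♙ ♙ ♙ ♙ · ♙
♖ · ♗ ♕ ♔ ♗ · ♖



  a b c d e f g h
  ─────────────────
8│♜ · ♝ ♛ ♚ ♝ ♞ ♜│8
7│♟ ♟ ♟ ♟ ♟ · ♟ ♟│7
6│· · · · · · · ·│6
5│· ♘ · · · · · ·│5
4│· ♞ · · · · ♟ ·│4
3│· · · · · · · ♘│3
2│♙ ♙ ♙ ♙ ♙ ♙ · ♙│2
1│♖ · ♗ ♕ ♔ ♗ · ♖│1
  ─────────────────
  a b c d e f g h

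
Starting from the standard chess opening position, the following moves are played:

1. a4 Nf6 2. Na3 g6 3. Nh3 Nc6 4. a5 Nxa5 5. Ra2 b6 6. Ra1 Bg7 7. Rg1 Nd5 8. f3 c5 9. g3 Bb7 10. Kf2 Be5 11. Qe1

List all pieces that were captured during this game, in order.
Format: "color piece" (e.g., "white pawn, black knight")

Tracking captures:
  Nxa5: captured white pawn

white pawn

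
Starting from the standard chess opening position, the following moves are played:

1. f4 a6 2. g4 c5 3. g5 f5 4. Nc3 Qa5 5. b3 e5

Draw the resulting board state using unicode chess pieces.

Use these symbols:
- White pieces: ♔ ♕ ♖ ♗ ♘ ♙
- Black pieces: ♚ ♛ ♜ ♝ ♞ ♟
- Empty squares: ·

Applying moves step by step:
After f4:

♜ ♞ ♝ ♛ ♚ ♝ ♞ ♜
♟ ♟ ♟ ♟ ♟ ♟ ♟ ♟
· · · · · · · ·
· · · · · · · ·
· · · · · ♙ · ·
· · · · · · · ·
♙ ♙ ♙ ♙ ♙ · ♙ ♙
♖ ♘ ♗ ♕ ♔ ♗ ♘ ♖


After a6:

♜ ♞ ♝ ♛ ♚ ♝ ♞ ♜
· ♟ ♟ ♟ ♟ ♟ ♟ ♟
♟ · · · · · · ·
· · · · · · · ·
· · · · · ♙ · ·
· · · · · · · ·
♙ ♙ ♙ ♙ ♙ · ♙ ♙
♖ ♘ ♗ ♕ ♔ ♗ ♘ ♖


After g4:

♜ ♞ ♝ ♛ ♚ ♝ ♞ ♜
· ♟ ♟ ♟ ♟ ♟ ♟ ♟
♟ · · · · · · ·
· · · · · · · ·
· · · · · ♙ ♙ ·
· · · · · · · ·
♙ ♙ ♙ ♙ ♙ · · ♙
♖ ♘ ♗ ♕ ♔ ♗ ♘ ♖


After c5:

♜ ♞ ♝ ♛ ♚ ♝ ♞ ♜
· ♟ · ♟ ♟ ♟ ♟ ♟
♟ · · · · · · ·
· · ♟ · · · · ·
· · · · · ♙ ♙ ·
· · · · · · · ·
♙ ♙ ♙ ♙ ♙ · · ♙
♖ ♘ ♗ ♕ ♔ ♗ ♘ ♖


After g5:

♜ ♞ ♝ ♛ ♚ ♝ ♞ ♜
· ♟ · ♟ ♟ ♟ ♟ ♟
♟ · · · · · · ·
· · ♟ · · · ♙ ·
· · · · · ♙ · ·
· · · · · · · ·
♙ ♙ ♙ ♙ ♙ · · ♙
♖ ♘ ♗ ♕ ♔ ♗ ♘ ♖


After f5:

♜ ♞ ♝ ♛ ♚ ♝ ♞ ♜
· ♟ · ♟ ♟ · ♟ ♟
♟ · · · · · · ·
· · ♟ · · ♟ ♙ ·
· · · · · ♙ · ·
· · · · · · · ·
♙ ♙ ♙ ♙ ♙ · · ♙
♖ ♘ ♗ ♕ ♔ ♗ ♘ ♖


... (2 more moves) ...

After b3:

♜ ♞ ♝ · ♚ ♝ ♞ ♜
· ♟ · ♟ ♟ · ♟ ♟
♟ · · · · · · ·
♛ · ♟ · · ♟ ♙ ·
· · · · · ♙ · ·
· ♙ ♘ · · · · ·
♙ · ♙ ♙ ♙ · · ♙
♖ · ♗ ♕ ♔ ♗ ♘ ♖


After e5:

♜ ♞ ♝ · ♚ ♝ ♞ ♜
· ♟ · ♟ · · ♟ ♟
♟ · · · · · · ·
♛ · ♟ · ♟ ♟ ♙ ·
· · · · · ♙ · ·
· ♙ ♘ · · · · ·
♙ · ♙ ♙ ♙ · · ♙
♖ · ♗ ♕ ♔ ♗ ♘ ♖



  a b c d e f g h
  ─────────────────
8│♜ ♞ ♝ · ♚ ♝ ♞ ♜│8
7│· ♟ · ♟ · · ♟ ♟│7
6│♟ · · · · · · ·│6
5│♛ · ♟ · ♟ ♟ ♙ ·│5
4│· · · · · ♙ · ·│4
3│· ♙ ♘ · · · · ·│3
2│♙ · ♙ ♙ ♙ · · ♙│2
1│♖ · ♗ ♕ ♔ ♗ ♘ ♖│1
  ─────────────────
  a b c d e f g h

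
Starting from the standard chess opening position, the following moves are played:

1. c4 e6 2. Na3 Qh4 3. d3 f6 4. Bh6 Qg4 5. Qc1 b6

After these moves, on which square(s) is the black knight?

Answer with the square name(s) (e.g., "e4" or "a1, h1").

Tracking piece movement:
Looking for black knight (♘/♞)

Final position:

  a b c d e f g h
  ─────────────────
8│♜ ♞ ♝ · ♚ ♝ ♞ ♜│8
7│♟ · ♟ ♟ · · ♟ ♟│7
6│· ♟ · · ♟ ♟ · ♗│6
5│· · · · · · · ·│5
4│· · ♙ · · · ♛ ·│4
3│♘ · · ♙ · · · ·│3
2│♙ ♙ · · ♙ ♙ ♙ ♙│2
1│♖ · ♕ · ♔ ♗ ♘ ♖│1
  ─────────────────
  a b c d e f g h


b8, g8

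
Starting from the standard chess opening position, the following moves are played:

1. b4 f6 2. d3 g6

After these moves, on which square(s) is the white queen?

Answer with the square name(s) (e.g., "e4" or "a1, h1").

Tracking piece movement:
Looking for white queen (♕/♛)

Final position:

  a b c d e f g h
  ─────────────────
8│♜ ♞ ♝ ♛ ♚ ♝ ♞ ♜│8
7│♟ ♟ ♟ ♟ ♟ · · ♟│7
6│· · · · · ♟ ♟ ·│6
5│· · · · · · · ·│5
4│· ♙ · · · · · ·│4
3│· · · ♙ · · · ·│3
2│♙ · ♙ · ♙ ♙ ♙ ♙│2
1│♖ ♘ ♗ ♕ ♔ ♗ ♘ ♖│1
  ─────────────────
  a b c d e f g h


d1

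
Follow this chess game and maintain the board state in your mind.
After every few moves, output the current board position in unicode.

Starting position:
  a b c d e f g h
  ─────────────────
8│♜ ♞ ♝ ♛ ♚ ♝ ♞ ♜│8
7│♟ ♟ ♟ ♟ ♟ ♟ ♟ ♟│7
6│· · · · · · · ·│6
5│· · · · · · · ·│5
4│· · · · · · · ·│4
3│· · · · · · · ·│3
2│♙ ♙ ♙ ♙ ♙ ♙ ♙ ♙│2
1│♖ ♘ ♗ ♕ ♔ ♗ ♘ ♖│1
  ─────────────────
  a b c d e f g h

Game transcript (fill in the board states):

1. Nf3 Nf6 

  a b c d e f g h
  ─────────────────
8│♜ ♞ ♝ ♛ ♚ ♝ · ♜│8
7│♟ ♟ ♟ ♟ ♟ ♟ ♟ ♟│7
6│· · · · · ♞ · ·│6
5│· · · · · · · ·│5
4│· · · · · · · ·│4
3│· · · · · ♘ · ·│3
2│♙ ♙ ♙ ♙ ♙ ♙ ♙ ♙│2
1│♖ ♘ ♗ ♕ ♔ ♗ · ♖│1
  ─────────────────
  a b c d e f g h

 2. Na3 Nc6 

  a b c d e f g h
  ─────────────────
8│♜ · ♝ ♛ ♚ ♝ · ♜│8
7│♟ ♟ ♟ ♟ ♟ ♟ ♟ ♟│7
6│· · ♞ · · ♞ · ·│6
5│· · · · · · · ·│5
4│· · · · · · · ·│4
3│♘ · · · · ♘ · ·│3
2│♙ ♙ ♙ ♙ ♙ ♙ ♙ ♙│2
1│♖ · ♗ ♕ ♔ ♗ · ♖│1
  ─────────────────
  a b c d e f g h

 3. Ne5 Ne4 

  a b c d e f g h
  ─────────────────
8│♜ · ♝ ♛ ♚ ♝ · ♜│8
7│♟ ♟ ♟ ♟ ♟ ♟ ♟ ♟│7
6│· · ♞ · · · · ·│6
5│· · · · ♘ · · ·│5
4│· · · · ♞ · · ·│4
3│♘ · · · · · · ·│3
2│♙ ♙ ♙ ♙ ♙ ♙ ♙ ♙│2
1│♖ · ♗ ♕ ♔ ♗ · ♖│1
  ─────────────────
  a b c d e f g h

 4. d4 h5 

  a b c d e f g h
  ─────────────────
8│♜ · ♝ ♛ ♚ ♝ · ♜│8
7│♟ ♟ ♟ ♟ ♟ ♟ ♟ ·│7
6│· · ♞ · · · · ·│6
5│· · · · ♘ · · ♟│5
4│· · · ♙ ♞ · · ·│4
3│♘ · · · · · · ·│3
2│♙ ♙ ♙ · ♙ ♙ ♙ ♙│2
1│♖ · ♗ ♕ ♔ ♗ · ♖│1
  ─────────────────
  a b c d e f g h

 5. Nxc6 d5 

  a b c d e f g h
  ─────────────────
8│♜ · ♝ ♛ ♚ ♝ · ♜│8
7│♟ ♟ ♟ · ♟ ♟ ♟ ·│7
6│· · ♘ · · · · ·│6
5│· · · ♟ · · · ♟│5
4│· · · ♙ ♞ · · ·│4
3│♘ · · · · · · ·│3
2│♙ ♙ ♙ · ♙ ♙ ♙ ♙│2
1│♖ · ♗ ♕ ♔ ♗ · ♖│1
  ─────────────────
  a b c d e f g h



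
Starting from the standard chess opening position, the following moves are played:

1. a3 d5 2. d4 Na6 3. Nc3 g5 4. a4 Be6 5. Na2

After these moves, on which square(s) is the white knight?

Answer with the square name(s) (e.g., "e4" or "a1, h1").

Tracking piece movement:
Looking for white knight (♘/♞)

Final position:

  a b c d e f g h
  ─────────────────
8│♜ · · ♛ ♚ ♝ ♞ ♜│8
7│♟ ♟ ♟ · ♟ ♟ · ♟│7
6│♞ · · · ♝ · · ·│6
5│· · · ♟ · · ♟ ·│5
4│♙ · · ♙ · · · ·│4
3│· · · · · · · ·│3
2│♘ ♙ ♙ · ♙ ♙ ♙ ♙│2
1│♖ · ♗ ♕ ♔ ♗ ♘ ♖│1
  ─────────────────
  a b c d e f g h


a2, g1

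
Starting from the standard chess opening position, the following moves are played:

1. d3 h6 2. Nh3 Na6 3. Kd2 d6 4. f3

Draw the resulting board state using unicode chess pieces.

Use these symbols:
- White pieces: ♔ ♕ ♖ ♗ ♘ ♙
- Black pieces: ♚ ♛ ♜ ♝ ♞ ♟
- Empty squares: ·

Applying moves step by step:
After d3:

♜ ♞ ♝ ♛ ♚ ♝ ♞ ♜
♟ ♟ ♟ ♟ ♟ ♟ ♟ ♟
· · · · · · · ·
· · · · · · · ·
· · · · · · · ·
· · · ♙ · · · ·
♙ ♙ ♙ · ♙ ♙ ♙ ♙
♖ ♘ ♗ ♕ ♔ ♗ ♘ ♖


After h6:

♜ ♞ ♝ ♛ ♚ ♝ ♞ ♜
♟ ♟ ♟ ♟ ♟ ♟ ♟ ·
· · · · · · · ♟
· · · · · · · ·
· · · · · · · ·
· · · ♙ · · · ·
♙ ♙ ♙ · ♙ ♙ ♙ ♙
♖ ♘ ♗ ♕ ♔ ♗ ♘ ♖


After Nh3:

♜ ♞ ♝ ♛ ♚ ♝ ♞ ♜
♟ ♟ ♟ ♟ ♟ ♟ ♟ ·
· · · · · · · ♟
· · · · · · · ·
· · · · · · · ·
· · · ♙ · · · ♘
♙ ♙ ♙ · ♙ ♙ ♙ ♙
♖ ♘ ♗ ♕ ♔ ♗ · ♖


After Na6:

♜ · ♝ ♛ ♚ ♝ ♞ ♜
♟ ♟ ♟ ♟ ♟ ♟ ♟ ·
♞ · · · · · · ♟
· · · · · · · ·
· · · · · · · ·
· · · ♙ · · · ♘
♙ ♙ ♙ · ♙ ♙ ♙ ♙
♖ ♘ ♗ ♕ ♔ ♗ · ♖


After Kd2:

♜ · ♝ ♛ ♚ ♝ ♞ ♜
♟ ♟ ♟ ♟ ♟ ♟ ♟ ·
♞ · · · · · · ♟
· · · · · · · ·
· · · · · · · ·
· · · ♙ · · · ♘
♙ ♙ ♙ ♔ ♙ ♙ ♙ ♙
♖ ♘ ♗ ♕ · ♗ · ♖


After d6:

♜ · ♝ ♛ ♚ ♝ ♞ ♜
♟ ♟ ♟ · ♟ ♟ ♟ ·
♞ · · ♟ · · · ♟
· · · · · · · ·
· · · · · · · ·
· · · ♙ · · · ♘
♙ ♙ ♙ ♔ ♙ ♙ ♙ ♙
♖ ♘ ♗ ♕ · ♗ · ♖


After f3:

♜ · ♝ ♛ ♚ ♝ ♞ ♜
♟ ♟ ♟ · ♟ ♟ ♟ ·
♞ · · ♟ · · · ♟
· · · · · · · ·
· · · · · · · ·
· · · ♙ · ♙ · ♘
♙ ♙ ♙ ♔ ♙ · ♙ ♙
♖ ♘ ♗ ♕ · ♗ · ♖



  a b c d e f g h
  ─────────────────
8│♜ · ♝ ♛ ♚ ♝ ♞ ♜│8
7│♟ ♟ ♟ · ♟ ♟ ♟ ·│7
6│♞ · · ♟ · · · ♟│6
5│· · · · · · · ·│5
4│· · · · · · · ·│4
3│· · · ♙ · ♙ · ♘│3
2│♙ ♙ ♙ ♔ ♙ · ♙ ♙│2
1│♖ ♘ ♗ ♕ · ♗ · ♖│1
  ─────────────────
  a b c d e f g h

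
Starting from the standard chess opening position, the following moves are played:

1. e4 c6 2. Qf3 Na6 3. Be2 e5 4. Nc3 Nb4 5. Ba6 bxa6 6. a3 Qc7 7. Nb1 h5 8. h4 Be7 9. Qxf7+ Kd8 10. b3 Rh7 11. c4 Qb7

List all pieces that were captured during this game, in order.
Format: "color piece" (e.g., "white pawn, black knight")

Tracking captures:
  bxa6: captured white bishop
  Qxf7+: captured black pawn

white bishop, black pawn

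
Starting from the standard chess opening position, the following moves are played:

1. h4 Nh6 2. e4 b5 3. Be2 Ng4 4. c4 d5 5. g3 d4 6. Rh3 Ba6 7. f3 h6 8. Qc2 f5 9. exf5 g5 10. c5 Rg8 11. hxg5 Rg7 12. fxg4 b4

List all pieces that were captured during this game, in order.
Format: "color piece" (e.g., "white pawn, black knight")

Tracking captures:
  exf5: captured black pawn
  hxg5: captured black pawn
  fxg4: captured black knight

black pawn, black pawn, black knight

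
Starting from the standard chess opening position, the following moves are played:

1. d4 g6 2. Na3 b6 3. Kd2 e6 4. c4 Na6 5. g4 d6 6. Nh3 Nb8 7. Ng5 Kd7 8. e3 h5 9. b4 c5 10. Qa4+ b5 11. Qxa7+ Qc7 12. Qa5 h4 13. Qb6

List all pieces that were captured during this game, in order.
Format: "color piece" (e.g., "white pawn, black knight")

Tracking captures:
  Qxa7+: captured black pawn

black pawn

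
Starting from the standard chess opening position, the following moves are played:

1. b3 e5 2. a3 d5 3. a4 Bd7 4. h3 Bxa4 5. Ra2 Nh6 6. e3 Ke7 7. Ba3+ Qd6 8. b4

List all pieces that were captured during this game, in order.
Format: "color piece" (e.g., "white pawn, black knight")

Tracking captures:
  Bxa4: captured white pawn

white pawn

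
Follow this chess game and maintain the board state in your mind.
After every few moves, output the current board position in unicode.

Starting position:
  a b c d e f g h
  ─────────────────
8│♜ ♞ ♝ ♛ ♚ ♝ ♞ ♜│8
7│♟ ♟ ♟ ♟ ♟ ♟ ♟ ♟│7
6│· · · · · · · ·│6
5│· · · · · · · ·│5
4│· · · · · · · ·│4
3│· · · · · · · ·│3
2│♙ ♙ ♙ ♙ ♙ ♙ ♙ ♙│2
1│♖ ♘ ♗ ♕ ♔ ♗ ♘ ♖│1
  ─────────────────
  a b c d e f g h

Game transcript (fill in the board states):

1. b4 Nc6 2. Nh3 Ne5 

  a b c d e f g h
  ─────────────────
8│♜ · ♝ ♛ ♚ ♝ ♞ ♜│8
7│♟ ♟ ♟ ♟ ♟ ♟ ♟ ♟│7
6│· · · · · · · ·│6
5│· · · · ♞ · · ·│5
4│· ♙ · · · · · ·│4
3│· · · · · · · ♘│3
2│♙ · ♙ ♙ ♙ ♙ ♙ ♙│2
1│♖ ♘ ♗ ♕ ♔ ♗ · ♖│1
  ─────────────────
  a b c d e f g h

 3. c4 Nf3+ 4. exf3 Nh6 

  a b c d e f g h
  ─────────────────
8│♜ · ♝ ♛ ♚ ♝ · ♜│8
7│♟ ♟ ♟ ♟ ♟ ♟ ♟ ♟│7
6│· · · · · · · ♞│6
5│· · · · · · · ·│5
4│· ♙ ♙ · · · · ·│4
3│· · · · · ♙ · ♘│3
2│♙ · · ♙ · ♙ ♙ ♙│2
1│♖ ♘ ♗ ♕ ♔ ♗ · ♖│1
  ─────────────────
  a b c d e f g h

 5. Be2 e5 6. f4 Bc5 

  a b c d e f g h
  ─────────────────
8│♜ · ♝ ♛ ♚ · · ♜│8
7│♟ ♟ ♟ ♟ · ♟ ♟ ♟│7
6│· · · · · · · ♞│6
5│· · ♝ · ♟ · · ·│5
4│· ♙ ♙ · · ♙ · ·│4
3│· · · · · · · ♘│3
2│♙ · · ♙ ♗ ♙ ♙ ♙│2
1│♖ ♘ ♗ ♕ ♔ · · ♖│1
  ─────────────────
  a b c d e f g h

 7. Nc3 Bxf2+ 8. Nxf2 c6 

  a b c d e f g h
  ─────────────────
8│♜ · ♝ ♛ ♚ · · ♜│8
7│♟ ♟ · ♟ · ♟ ♟ ♟│7
6│· · ♟ · · · · ♞│6
5│· · · · ♟ · · ·│5
4│· ♙ ♙ · · ♙ · ·│4
3│· · ♘ · · · · ·│3
2│♙ · · ♙ ♗ ♘ ♙ ♙│2
1│♖ · ♗ ♕ ♔ · · ♖│1
  ─────────────────
  a b c d e f g h

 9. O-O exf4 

  a b c d e f g h
  ─────────────────
8│♜ · ♝ ♛ ♚ · · ♜│8
7│♟ ♟ · ♟ · ♟ ♟ ♟│7
6│· · ♟ · · · · ♞│6
5│· · · · · · · ·│5
4│· ♙ ♙ · · ♟ · ·│4
3│· · ♘ · · · · ·│3
2│♙ · · ♙ ♗ ♘ ♙ ♙│2
1│♖ · ♗ ♕ · ♖ ♔ ·│1
  ─────────────────
  a b c d e f g h


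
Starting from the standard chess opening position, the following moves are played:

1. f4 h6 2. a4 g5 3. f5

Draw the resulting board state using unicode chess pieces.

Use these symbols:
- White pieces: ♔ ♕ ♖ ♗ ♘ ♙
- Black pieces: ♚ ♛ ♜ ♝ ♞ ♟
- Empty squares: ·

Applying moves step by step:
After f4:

♜ ♞ ♝ ♛ ♚ ♝ ♞ ♜
♟ ♟ ♟ ♟ ♟ ♟ ♟ ♟
· · · · · · · ·
· · · · · · · ·
· · · · · ♙ · ·
· · · · · · · ·
♙ ♙ ♙ ♙ ♙ · ♙ ♙
♖ ♘ ♗ ♕ ♔ ♗ ♘ ♖


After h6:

♜ ♞ ♝ ♛ ♚ ♝ ♞ ♜
♟ ♟ ♟ ♟ ♟ ♟ ♟ ·
· · · · · · · ♟
· · · · · · · ·
· · · · · ♙ · ·
· · · · · · · ·
♙ ♙ ♙ ♙ ♙ · ♙ ♙
♖ ♘ ♗ ♕ ♔ ♗ ♘ ♖


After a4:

♜ ♞ ♝ ♛ ♚ ♝ ♞ ♜
♟ ♟ ♟ ♟ ♟ ♟ ♟ ·
· · · · · · · ♟
· · · · · · · ·
♙ · · · · ♙ · ·
· · · · · · · ·
· ♙ ♙ ♙ ♙ · ♙ ♙
♖ ♘ ♗ ♕ ♔ ♗ ♘ ♖


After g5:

♜ ♞ ♝ ♛ ♚ ♝ ♞ ♜
♟ ♟ ♟ ♟ ♟ ♟ · ·
· · · · · · · ♟
· · · · · · ♟ ·
♙ · · · · ♙ · ·
· · · · · · · ·
· ♙ ♙ ♙ ♙ · ♙ ♙
♖ ♘ ♗ ♕ ♔ ♗ ♘ ♖


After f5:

♜ ♞ ♝ ♛ ♚ ♝ ♞ ♜
♟ ♟ ♟ ♟ ♟ ♟ · ·
· · · · · · · ♟
· · · · · ♙ ♟ ·
♙ · · · · · · ·
· · · · · · · ·
· ♙ ♙ ♙ ♙ · ♙ ♙
♖ ♘ ♗ ♕ ♔ ♗ ♘ ♖



  a b c d e f g h
  ─────────────────
8│♜ ♞ ♝ ♛ ♚ ♝ ♞ ♜│8
7│♟ ♟ ♟ ♟ ♟ ♟ · ·│7
6│· · · · · · · ♟│6
5│· · · · · ♙ ♟ ·│5
4│♙ · · · · · · ·│4
3│· · · · · · · ·│3
2│· ♙ ♙ ♙ ♙ · ♙ ♙│2
1│♖ ♘ ♗ ♕ ♔ ♗ ♘ ♖│1
  ─────────────────
  a b c d e f g h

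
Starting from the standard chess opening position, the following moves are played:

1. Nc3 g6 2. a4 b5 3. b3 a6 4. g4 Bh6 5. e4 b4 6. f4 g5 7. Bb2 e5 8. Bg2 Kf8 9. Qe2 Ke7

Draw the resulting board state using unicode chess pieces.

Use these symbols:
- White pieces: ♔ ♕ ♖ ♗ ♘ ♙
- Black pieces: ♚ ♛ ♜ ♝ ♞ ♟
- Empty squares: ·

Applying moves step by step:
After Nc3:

♜ ♞ ♝ ♛ ♚ ♝ ♞ ♜
♟ ♟ ♟ ♟ ♟ ♟ ♟ ♟
· · · · · · · ·
· · · · · · · ·
· · · · · · · ·
· · ♘ · · · · ·
♙ ♙ ♙ ♙ ♙ ♙ ♙ ♙
♖ · ♗ ♕ ♔ ♗ ♘ ♖


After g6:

♜ ♞ ♝ ♛ ♚ ♝ ♞ ♜
♟ ♟ ♟ ♟ ♟ ♟ · ♟
· · · · · · ♟ ·
· · · · · · · ·
· · · · · · · ·
· · ♘ · · · · ·
♙ ♙ ♙ ♙ ♙ ♙ ♙ ♙
♖ · ♗ ♕ ♔ ♗ ♘ ♖


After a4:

♜ ♞ ♝ ♛ ♚ ♝ ♞ ♜
♟ ♟ ♟ ♟ ♟ ♟ · ♟
· · · · · · ♟ ·
· · · · · · · ·
♙ · · · · · · ·
· · ♘ · · · · ·
· ♙ ♙ ♙ ♙ ♙ ♙ ♙
♖ · ♗ ♕ ♔ ♗ ♘ ♖


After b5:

♜ ♞ ♝ ♛ ♚ ♝ ♞ ♜
♟ · ♟ ♟ ♟ ♟ · ♟
· · · · · · ♟ ·
· ♟ · · · · · ·
♙ · · · · · · ·
· · ♘ · · · · ·
· ♙ ♙ ♙ ♙ ♙ ♙ ♙
♖ · ♗ ♕ ♔ ♗ ♘ ♖


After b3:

♜ ♞ ♝ ♛ ♚ ♝ ♞ ♜
♟ · ♟ ♟ ♟ ♟ · ♟
· · · · · · ♟ ·
· ♟ · · · · · ·
♙ · · · · · · ·
· ♙ ♘ · · · · ·
· · ♙ ♙ ♙ ♙ ♙ ♙
♖ · ♗ ♕ ♔ ♗ ♘ ♖


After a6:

♜ ♞ ♝ ♛ ♚ ♝ ♞ ♜
· · ♟ ♟ ♟ ♟ · ♟
♟ · · · · · ♟ ·
· ♟ · · · · · ·
♙ · · · · · · ·
· ♙ ♘ · · · · ·
· · ♙ ♙ ♙ ♙ ♙ ♙
♖ · ♗ ♕ ♔ ♗ ♘ ♖


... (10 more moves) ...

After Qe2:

♜ ♞ ♝ ♛ · ♚ ♞ ♜
· · ♟ ♟ · ♟ · ♟
♟ · · · · · · ♝
· · · · ♟ · ♟ ·
♙ ♟ · · ♙ ♙ ♙ ·
· ♙ ♘ · · · · ·
· ♗ ♙ ♙ ♕ · ♗ ♙
♖ · · · ♔ · ♘ ♖


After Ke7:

♜ ♞ ♝ ♛ · · ♞ ♜
· · ♟ ♟ ♚ ♟ · ♟
♟ · · · · · · ♝
· · · · ♟ · ♟ ·
♙ ♟ · · ♙ ♙ ♙ ·
· ♙ ♘ · · · · ·
· ♗ ♙ ♙ ♕ · ♗ ♙
♖ · · · ♔ · ♘ ♖



  a b c d e f g h
  ─────────────────
8│♜ ♞ ♝ ♛ · · ♞ ♜│8
7│· · ♟ ♟ ♚ ♟ · ♟│7
6│♟ · · · · · · ♝│6
5│· · · · ♟ · ♟ ·│5
4│♙ ♟ · · ♙ ♙ ♙ ·│4
3│· ♙ ♘ · · · · ·│3
2│· ♗ ♙ ♙ ♕ · ♗ ♙│2
1│♖ · · · ♔ · ♘ ♖│1
  ─────────────────
  a b c d e f g h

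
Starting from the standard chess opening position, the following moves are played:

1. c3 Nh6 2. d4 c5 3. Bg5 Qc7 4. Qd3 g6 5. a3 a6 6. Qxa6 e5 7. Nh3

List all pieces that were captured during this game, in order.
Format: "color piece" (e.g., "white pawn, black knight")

Tracking captures:
  Qxa6: captured black pawn

black pawn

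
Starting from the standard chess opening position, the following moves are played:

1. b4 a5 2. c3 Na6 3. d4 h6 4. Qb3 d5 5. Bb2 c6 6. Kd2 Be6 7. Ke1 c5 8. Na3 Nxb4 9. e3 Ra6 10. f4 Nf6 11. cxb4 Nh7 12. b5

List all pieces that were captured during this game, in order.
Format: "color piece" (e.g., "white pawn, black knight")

Tracking captures:
  Nxb4: captured white pawn
  cxb4: captured black knight

white pawn, black knight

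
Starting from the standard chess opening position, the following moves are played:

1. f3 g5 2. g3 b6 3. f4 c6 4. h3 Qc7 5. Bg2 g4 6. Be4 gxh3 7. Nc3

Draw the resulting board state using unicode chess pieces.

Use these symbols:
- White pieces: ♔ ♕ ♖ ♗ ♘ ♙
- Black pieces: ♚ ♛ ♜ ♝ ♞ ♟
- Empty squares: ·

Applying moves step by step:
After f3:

♜ ♞ ♝ ♛ ♚ ♝ ♞ ♜
♟ ♟ ♟ ♟ ♟ ♟ ♟ ♟
· · · · · · · ·
· · · · · · · ·
· · · · · · · ·
· · · · · ♙ · ·
♙ ♙ ♙ ♙ ♙ · ♙ ♙
♖ ♘ ♗ ♕ ♔ ♗ ♘ ♖


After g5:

♜ ♞ ♝ ♛ ♚ ♝ ♞ ♜
♟ ♟ ♟ ♟ ♟ ♟ · ♟
· · · · · · · ·
· · · · · · ♟ ·
· · · · · · · ·
· · · · · ♙ · ·
♙ ♙ ♙ ♙ ♙ · ♙ ♙
♖ ♘ ♗ ♕ ♔ ♗ ♘ ♖


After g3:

♜ ♞ ♝ ♛ ♚ ♝ ♞ ♜
♟ ♟ ♟ ♟ ♟ ♟ · ♟
· · · · · · · ·
· · · · · · ♟ ·
· · · · · · · ·
· · · · · ♙ ♙ ·
♙ ♙ ♙ ♙ ♙ · · ♙
♖ ♘ ♗ ♕ ♔ ♗ ♘ ♖


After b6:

♜ ♞ ♝ ♛ ♚ ♝ ♞ ♜
♟ · ♟ ♟ ♟ ♟ · ♟
· ♟ · · · · · ·
· · · · · · ♟ ·
· · · · · · · ·
· · · · · ♙ ♙ ·
♙ ♙ ♙ ♙ ♙ · · ♙
♖ ♘ ♗ ♕ ♔ ♗ ♘ ♖


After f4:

♜ ♞ ♝ ♛ ♚ ♝ ♞ ♜
♟ · ♟ ♟ ♟ ♟ · ♟
· ♟ · · · · · ·
· · · · · · ♟ ·
· · · · · ♙ · ·
· · · · · · ♙ ·
♙ ♙ ♙ ♙ ♙ · · ♙
♖ ♘ ♗ ♕ ♔ ♗ ♘ ♖


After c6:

♜ ♞ ♝ ♛ ♚ ♝ ♞ ♜
♟ · · ♟ ♟ ♟ · ♟
· ♟ ♟ · · · · ·
· · · · · · ♟ ·
· · · · · ♙ · ·
· · · · · · ♙ ·
♙ ♙ ♙ ♙ ♙ · · ♙
♖ ♘ ♗ ♕ ♔ ♗ ♘ ♖


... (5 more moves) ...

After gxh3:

♜ ♞ ♝ · ♚ ♝ ♞ ♜
♟ · ♛ ♟ ♟ ♟ · ♟
· ♟ ♟ · · · · ·
· · · · · · · ·
· · · · ♗ ♙ · ·
· · · · · · ♙ ♟
♙ ♙ ♙ ♙ ♙ · · ·
♖ ♘ ♗ ♕ ♔ · ♘ ♖


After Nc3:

♜ ♞ ♝ · ♚ ♝ ♞ ♜
♟ · ♛ ♟ ♟ ♟ · ♟
· ♟ ♟ · · · · ·
· · · · · · · ·
· · · · ♗ ♙ · ·
· · ♘ · · · ♙ ♟
♙ ♙ ♙ ♙ ♙ · · ·
♖ · ♗ ♕ ♔ · ♘ ♖



  a b c d e f g h
  ─────────────────
8│♜ ♞ ♝ · ♚ ♝ ♞ ♜│8
7│♟ · ♛ ♟ ♟ ♟ · ♟│7
6│· ♟ ♟ · · · · ·│6
5│· · · · · · · ·│5
4│· · · · ♗ ♙ · ·│4
3│· · ♘ · · · ♙ ♟│3
2│♙ ♙ ♙ ♙ ♙ · · ·│2
1│♖ · ♗ ♕ ♔ · ♘ ♖│1
  ─────────────────
  a b c d e f g h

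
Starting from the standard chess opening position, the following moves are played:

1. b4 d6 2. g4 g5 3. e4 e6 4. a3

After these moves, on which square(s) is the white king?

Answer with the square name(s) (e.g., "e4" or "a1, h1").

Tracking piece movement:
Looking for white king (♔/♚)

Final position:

  a b c d e f g h
  ─────────────────
8│♜ ♞ ♝ ♛ ♚ ♝ ♞ ♜│8
7│♟ ♟ ♟ · · ♟ · ♟│7
6│· · · ♟ ♟ · · ·│6
5│· · · · · · ♟ ·│5
4│· ♙ · · ♙ · ♙ ·│4
3│♙ · · · · · · ·│3
2│· · ♙ ♙ · ♙ · ♙│2
1│♖ ♘ ♗ ♕ ♔ ♗ ♘ ♖│1
  ─────────────────
  a b c d e f g h


e1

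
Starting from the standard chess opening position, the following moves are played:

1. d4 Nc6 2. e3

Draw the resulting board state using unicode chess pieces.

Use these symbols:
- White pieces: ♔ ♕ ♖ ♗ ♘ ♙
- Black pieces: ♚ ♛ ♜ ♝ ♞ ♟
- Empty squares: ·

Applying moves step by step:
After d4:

♜ ♞ ♝ ♛ ♚ ♝ ♞ ♜
♟ ♟ ♟ ♟ ♟ ♟ ♟ ♟
· · · · · · · ·
· · · · · · · ·
· · · ♙ · · · ·
· · · · · · · ·
♙ ♙ ♙ · ♙ ♙ ♙ ♙
♖ ♘ ♗ ♕ ♔ ♗ ♘ ♖


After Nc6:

♜ · ♝ ♛ ♚ ♝ ♞ ♜
♟ ♟ ♟ ♟ ♟ ♟ ♟ ♟
· · ♞ · · · · ·
· · · · · · · ·
· · · ♙ · · · ·
· · · · · · · ·
♙ ♙ ♙ · ♙ ♙ ♙ ♙
♖ ♘ ♗ ♕ ♔ ♗ ♘ ♖


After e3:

♜ · ♝ ♛ ♚ ♝ ♞ ♜
♟ ♟ ♟ ♟ ♟ ♟ ♟ ♟
· · ♞ · · · · ·
· · · · · · · ·
· · · ♙ · · · ·
· · · · ♙ · · ·
♙ ♙ ♙ · · ♙ ♙ ♙
♖ ♘ ♗ ♕ ♔ ♗ ♘ ♖



  a b c d e f g h
  ─────────────────
8│♜ · ♝ ♛ ♚ ♝ ♞ ♜│8
7│♟ ♟ ♟ ♟ ♟ ♟ ♟ ♟│7
6│· · ♞ · · · · ·│6
5│· · · · · · · ·│5
4│· · · ♙ · · · ·│4
3│· · · · ♙ · · ·│3
2│♙ ♙ ♙ · · ♙ ♙ ♙│2
1│♖ ♘ ♗ ♕ ♔ ♗ ♘ ♖│1
  ─────────────────
  a b c d e f g h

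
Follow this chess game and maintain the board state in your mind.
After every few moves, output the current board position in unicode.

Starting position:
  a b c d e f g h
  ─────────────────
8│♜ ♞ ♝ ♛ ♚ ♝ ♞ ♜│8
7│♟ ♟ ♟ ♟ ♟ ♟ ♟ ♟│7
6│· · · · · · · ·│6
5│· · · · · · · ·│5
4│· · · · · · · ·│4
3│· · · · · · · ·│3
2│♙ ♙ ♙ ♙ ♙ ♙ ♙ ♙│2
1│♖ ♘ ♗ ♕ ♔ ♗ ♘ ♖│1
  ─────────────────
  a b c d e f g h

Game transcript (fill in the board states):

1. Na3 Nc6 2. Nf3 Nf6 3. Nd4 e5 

  a b c d e f g h
  ─────────────────
8│♜ · ♝ ♛ ♚ ♝ · ♜│8
7│♟ ♟ ♟ ♟ · ♟ ♟ ♟│7
6│· · ♞ · · ♞ · ·│6
5│· · · · ♟ · · ·│5
4│· · · ♘ · · · ·│4
3│♘ · · · · · · ·│3
2│♙ ♙ ♙ ♙ ♙ ♙ ♙ ♙│2
1│♖ · ♗ ♕ ♔ ♗ · ♖│1
  ─────────────────
  a b c d e f g h

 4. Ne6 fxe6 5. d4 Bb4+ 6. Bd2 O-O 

  a b c d e f g h
  ─────────────────
8│♜ · ♝ ♛ · ♜ ♚ ·│8
7│♟ ♟ ♟ ♟ · · ♟ ♟│7
6│· · ♞ · ♟ ♞ · ·│6
5│· · · · ♟ · · ·│5
4│· ♝ · ♙ · · · ·│4
3│♘ · · · · · · ·│3
2│♙ ♙ ♙ ♗ ♙ ♙ ♙ ♙│2
1│♖ · · ♕ ♔ ♗ · ♖│1
  ─────────────────
  a b c d e f g h

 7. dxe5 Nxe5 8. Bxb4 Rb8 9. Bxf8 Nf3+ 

  a b c d e f g h
  ─────────────────
8│· ♜ ♝ ♛ · ♗ ♚ ·│8
7│♟ ♟ ♟ ♟ · · ♟ ♟│7
6│· · · · ♟ ♞ · ·│6
5│· · · · · · · ·│5
4│· · · · · · · ·│4
3│♘ · · · · ♞ · ·│3
2│♙ ♙ ♙ · ♙ ♙ ♙ ♙│2
1│♖ · · ♕ ♔ ♗ · ♖│1
  ─────────────────
  a b c d e f g h

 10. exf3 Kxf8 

  a b c d e f g h
  ─────────────────
8│· ♜ ♝ ♛ · ♚ · ·│8
7│♟ ♟ ♟ ♟ · · ♟ ♟│7
6│· · · · ♟ ♞ · ·│6
5│· · · · · · · ·│5
4│· · · · · · · ·│4
3│♘ · · · · ♙ · ·│3
2│♙ ♙ ♙ · · ♙ ♙ ♙│2
1│♖ · · ♕ ♔ ♗ · ♖│1
  ─────────────────
  a b c d e f g h


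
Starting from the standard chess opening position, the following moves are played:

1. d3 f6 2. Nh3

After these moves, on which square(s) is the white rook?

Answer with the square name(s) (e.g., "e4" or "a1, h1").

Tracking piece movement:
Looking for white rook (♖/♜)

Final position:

  a b c d e f g h
  ─────────────────
8│♜ ♞ ♝ ♛ ♚ ♝ ♞ ♜│8
7│♟ ♟ ♟ ♟ ♟ · ♟ ♟│7
6│· · · · · ♟ · ·│6
5│· · · · · · · ·│5
4│· · · · · · · ·│4
3│· · · ♙ · · · ♘│3
2│♙ ♙ ♙ · ♙ ♙ ♙ ♙│2
1│♖ ♘ ♗ ♕ ♔ ♗ · ♖│1
  ─────────────────
  a b c d e f g h


a1, h1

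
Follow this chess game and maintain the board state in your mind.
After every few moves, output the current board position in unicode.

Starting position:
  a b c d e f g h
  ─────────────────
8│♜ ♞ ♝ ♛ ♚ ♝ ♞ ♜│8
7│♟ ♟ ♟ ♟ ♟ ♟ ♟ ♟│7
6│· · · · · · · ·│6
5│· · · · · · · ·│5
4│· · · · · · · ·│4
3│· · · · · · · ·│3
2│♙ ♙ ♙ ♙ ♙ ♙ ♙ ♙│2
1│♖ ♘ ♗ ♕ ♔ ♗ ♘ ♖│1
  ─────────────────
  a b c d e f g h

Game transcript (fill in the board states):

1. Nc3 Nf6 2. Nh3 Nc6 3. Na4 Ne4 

  a b c d e f g h
  ─────────────────
8│♜ · ♝ ♛ ♚ ♝ · ♜│8
7│♟ ♟ ♟ ♟ ♟ ♟ ♟ ♟│7
6│· · ♞ · · · · ·│6
5│· · · · · · · ·│5
4│♘ · · · ♞ · · ·│4
3│· · · · · · · ♘│3
2│♙ ♙ ♙ ♙ ♙ ♙ ♙ ♙│2
1│♖ · ♗ ♕ ♔ ♗ · ♖│1
  ─────────────────
  a b c d e f g h

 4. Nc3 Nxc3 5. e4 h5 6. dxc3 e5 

  a b c d e f g h
  ─────────────────
8│♜ · ♝ ♛ ♚ ♝ · ♜│8
7│♟ ♟ ♟ ♟ · ♟ ♟ ·│7
6│· · ♞ · · · · ·│6
5│· · · · ♟ · · ♟│5
4│· · · · ♙ · · ·│4
3│· · ♙ · · · · ♘│3
2│♙ ♙ ♙ · · ♙ ♙ ♙│2
1│♖ · ♗ ♕ ♔ ♗ · ♖│1
  ─────────────────
  a b c d e f g h

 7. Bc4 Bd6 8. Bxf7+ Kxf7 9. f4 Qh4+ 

  a b c d e f g h
  ─────────────────
8│♜ · ♝ · · · · ♜│8
7│♟ ♟ ♟ ♟ · ♚ ♟ ·│7
6│· · ♞ ♝ · · · ·│6
5│· · · · ♟ · · ♟│5
4│· · · · ♙ ♙ · ♛│4
3│· · ♙ · · · · ♘│3
2│♙ ♙ ♙ · · · ♙ ♙│2
1│♖ · ♗ ♕ ♔ · · ♖│1
  ─────────────────
  a b c d e f g h

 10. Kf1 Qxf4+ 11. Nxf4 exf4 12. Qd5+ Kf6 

  a b c d e f g h
  ─────────────────
8│♜ · ♝ · · · · ♜│8
7│♟ ♟ ♟ ♟ · · ♟ ·│7
6│· · ♞ ♝ · ♚ · ·│6
5│· · · ♕ · · · ♟│5
4│· · · · ♙ ♟ · ·│4
3│· · ♙ · · · · ·│3
2│♙ ♙ ♙ · · · ♙ ♙│2
1│♖ · ♗ · · ♔ · ♖│1
  ─────────────────
  a b c d e f g h

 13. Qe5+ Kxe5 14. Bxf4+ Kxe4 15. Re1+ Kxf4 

  a b c d e f g h
  ─────────────────
8│♜ · ♝ · · · · ♜│8
7│♟ ♟ ♟ ♟ · · ♟ ·│7
6│· · ♞ ♝ · · · ·│6
5│· · · · · · · ♟│5
4│· · · · · ♚ · ·│4
3│· · ♙ · · · · ·│3
2│♙ ♙ ♙ · · · ♙ ♙│2
1│· · · · ♖ ♔ · ♖│1
  ─────────────────
  a b c d e f g h



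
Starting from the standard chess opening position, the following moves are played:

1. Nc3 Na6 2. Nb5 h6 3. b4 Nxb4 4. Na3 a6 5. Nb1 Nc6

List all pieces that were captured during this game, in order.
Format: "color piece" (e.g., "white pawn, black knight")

Tracking captures:
  Nxb4: captured white pawn

white pawn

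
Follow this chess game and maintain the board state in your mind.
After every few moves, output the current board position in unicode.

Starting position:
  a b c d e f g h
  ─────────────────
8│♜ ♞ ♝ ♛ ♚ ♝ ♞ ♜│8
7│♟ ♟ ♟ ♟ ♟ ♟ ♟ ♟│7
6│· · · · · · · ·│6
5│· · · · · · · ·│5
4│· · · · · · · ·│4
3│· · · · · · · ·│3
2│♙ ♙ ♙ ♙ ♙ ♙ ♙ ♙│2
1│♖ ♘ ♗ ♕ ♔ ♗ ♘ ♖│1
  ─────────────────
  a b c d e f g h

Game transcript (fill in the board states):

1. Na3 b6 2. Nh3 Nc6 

  a b c d e f g h
  ─────────────────
8│♜ · ♝ ♛ ♚ ♝ ♞ ♜│8
7│♟ · ♟ ♟ ♟ ♟ ♟ ♟│7
6│· ♟ ♞ · · · · ·│6
5│· · · · · · · ·│5
4│· · · · · · · ·│4
3│♘ · · · · · · ♘│3
2│♙ ♙ ♙ ♙ ♙ ♙ ♙ ♙│2
1│♖ · ♗ ♕ ♔ ♗ · ♖│1
  ─────────────────
  a b c d e f g h

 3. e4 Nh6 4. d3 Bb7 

  a b c d e f g h
  ─────────────────
8│♜ · · ♛ ♚ ♝ · ♜│8
7│♟ ♝ ♟ ♟ ♟ ♟ ♟ ♟│7
6│· ♟ ♞ · · · · ♞│6
5│· · · · · · · ·│5
4│· · · · ♙ · · ·│4
3│♘ · · ♙ · · · ♘│3
2│♙ ♙ ♙ · · ♙ ♙ ♙│2
1│♖ · ♗ ♕ ♔ ♗ · ♖│1
  ─────────────────
  a b c d e f g h

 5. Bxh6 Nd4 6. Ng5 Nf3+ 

  a b c d e f g h
  ─────────────────
8│♜ · · ♛ ♚ ♝ · ♜│8
7│♟ ♝ ♟ ♟ ♟ ♟ ♟ ♟│7
6│· ♟ · · · · · ♗│6
5│· · · · · · ♘ ·│5
4│· · · · ♙ · · ·│4
3│♘ · · ♙ · ♞ · ·│3
2│♙ ♙ ♙ · · ♙ ♙ ♙│2
1│♖ · · ♕ ♔ ♗ · ♖│1
  ─────────────────
  a b c d e f g h

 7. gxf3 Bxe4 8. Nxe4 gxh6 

  a b c d e f g h
  ─────────────────
8│♜ · · ♛ ♚ ♝ · ♜│8
7│♟ · ♟ ♟ ♟ ♟ · ♟│7
6│· ♟ · · · · · ♟│6
5│· · · · · · · ·│5
4│· · · · ♘ · · ·│4
3│♘ · · ♙ · ♙ · ·│3
2│♙ ♙ ♙ · · ♙ · ♙│2
1│♖ · · ♕ ♔ ♗ · ♖│1
  ─────────────────
  a b c d e f g h

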